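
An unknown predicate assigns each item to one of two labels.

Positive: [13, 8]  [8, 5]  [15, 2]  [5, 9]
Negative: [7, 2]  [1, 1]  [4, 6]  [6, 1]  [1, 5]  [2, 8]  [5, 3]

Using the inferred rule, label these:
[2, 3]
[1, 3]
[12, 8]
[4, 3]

The classifier is using: sum ≥ 13.
[2, 3] — 2+3 = 5, hence Negative.
[1, 3] — 1+3 = 4, hence Negative.
[12, 8] — 12+8 = 20, hence Positive.
[4, 3] — 4+3 = 7, hence Negative.

Negative, Negative, Positive, Negative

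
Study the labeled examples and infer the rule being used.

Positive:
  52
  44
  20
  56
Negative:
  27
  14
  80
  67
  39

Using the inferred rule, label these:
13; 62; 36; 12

Negative, Negative, Positive, Positive

A rule that fits every label: multiple of 4 AND at most 56 — true of each 'Positive' example, false of each 'Negative' one.
13: Negative (13 = 4·3 + 1, 13 ≤ 56). 62: Negative (62 = 4·15 + 2, 62 > 56). 36: Positive (36 = 4·9, 36 ≤ 56). 12: Positive (12 = 4·3, 12 ≤ 56).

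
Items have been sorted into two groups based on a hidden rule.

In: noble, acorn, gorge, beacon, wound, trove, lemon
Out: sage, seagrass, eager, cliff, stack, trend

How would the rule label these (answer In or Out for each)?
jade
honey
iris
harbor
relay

Looking at the examples, the only property every 'In' case has and every 'Out' case lacks is: contains 'o'.
jade → no 'o' → Out.
honey → has 'o' → In.
iris → no 'o' → Out.
harbor → has 'o' → In.
relay → no 'o' → Out.

Out, In, Out, In, Out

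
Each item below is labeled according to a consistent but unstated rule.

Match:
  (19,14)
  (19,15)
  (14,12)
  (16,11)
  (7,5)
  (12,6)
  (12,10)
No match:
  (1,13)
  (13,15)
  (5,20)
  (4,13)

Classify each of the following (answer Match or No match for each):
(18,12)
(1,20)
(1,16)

The distinguishing property — first > second — holds for all the 'Match' cases and none of the 'No match' cases.
(18,12): 18 > 12, has this property → Match.
(1,20): 1 < 20, lacks this property → No match.
(1,16): 1 < 16, lacks this property → No match.

Match, No match, No match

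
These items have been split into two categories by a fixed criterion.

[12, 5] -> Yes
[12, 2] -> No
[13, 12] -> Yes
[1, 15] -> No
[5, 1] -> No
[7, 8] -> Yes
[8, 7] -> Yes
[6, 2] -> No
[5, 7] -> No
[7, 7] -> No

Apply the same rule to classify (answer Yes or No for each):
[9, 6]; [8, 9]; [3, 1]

Yes, Yes, No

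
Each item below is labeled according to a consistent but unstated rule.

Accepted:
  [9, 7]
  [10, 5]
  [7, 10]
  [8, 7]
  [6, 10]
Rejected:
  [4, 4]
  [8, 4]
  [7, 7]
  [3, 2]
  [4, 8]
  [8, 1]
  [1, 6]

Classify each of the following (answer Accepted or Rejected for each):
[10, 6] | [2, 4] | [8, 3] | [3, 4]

Accepted, Rejected, Rejected, Rejected

The simplest hypothesis consistent with all the labels is: sum ≥ 15.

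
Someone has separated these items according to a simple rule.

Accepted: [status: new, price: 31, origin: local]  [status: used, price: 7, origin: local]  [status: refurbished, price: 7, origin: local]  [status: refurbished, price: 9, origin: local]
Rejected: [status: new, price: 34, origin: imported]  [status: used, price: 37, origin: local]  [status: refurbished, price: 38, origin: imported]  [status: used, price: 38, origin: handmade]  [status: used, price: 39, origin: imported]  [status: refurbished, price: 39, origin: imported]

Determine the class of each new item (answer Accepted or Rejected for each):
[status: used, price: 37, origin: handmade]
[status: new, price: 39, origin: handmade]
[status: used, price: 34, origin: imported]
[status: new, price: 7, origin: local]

Rejected, Rejected, Rejected, Accepted

The classifier is using: price ≤ 31.
[status: used, price: 37, origin: handmade]: price = 37, lacks this property → Rejected.
[status: new, price: 39, origin: handmade]: price = 39, lacks this property → Rejected.
[status: used, price: 34, origin: imported]: price = 34, lacks this property → Rejected.
[status: new, price: 7, origin: local]: price = 7, matches → Accepted.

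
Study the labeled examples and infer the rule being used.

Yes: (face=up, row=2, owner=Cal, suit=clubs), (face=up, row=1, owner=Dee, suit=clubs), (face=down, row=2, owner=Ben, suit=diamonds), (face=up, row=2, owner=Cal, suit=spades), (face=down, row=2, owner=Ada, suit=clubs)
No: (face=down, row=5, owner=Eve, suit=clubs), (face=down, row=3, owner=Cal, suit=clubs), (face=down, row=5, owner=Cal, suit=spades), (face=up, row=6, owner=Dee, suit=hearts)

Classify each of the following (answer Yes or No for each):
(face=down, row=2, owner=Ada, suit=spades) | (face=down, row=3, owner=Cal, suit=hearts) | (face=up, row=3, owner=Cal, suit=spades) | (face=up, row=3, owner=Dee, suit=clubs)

Yes, No, No, No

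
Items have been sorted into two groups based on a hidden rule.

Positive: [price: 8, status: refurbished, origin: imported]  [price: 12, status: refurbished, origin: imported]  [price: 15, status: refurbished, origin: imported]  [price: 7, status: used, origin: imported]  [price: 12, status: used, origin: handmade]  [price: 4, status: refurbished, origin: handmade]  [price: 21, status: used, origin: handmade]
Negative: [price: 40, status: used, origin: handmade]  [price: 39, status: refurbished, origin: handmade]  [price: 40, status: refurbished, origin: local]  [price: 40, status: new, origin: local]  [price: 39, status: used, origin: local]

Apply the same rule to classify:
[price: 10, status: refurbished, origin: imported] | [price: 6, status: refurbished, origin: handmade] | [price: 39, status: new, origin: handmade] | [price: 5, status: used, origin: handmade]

The simplest hypothesis consistent with all the labels is: price ≤ 21.
[price: 10, status: refurbished, origin: imported]: Positive (price = 10).
[price: 6, status: refurbished, origin: handmade]: Positive (price = 6).
[price: 39, status: new, origin: handmade]: Negative (price = 39).
[price: 5, status: used, origin: handmade]: Positive (price = 5).

Positive, Positive, Negative, Positive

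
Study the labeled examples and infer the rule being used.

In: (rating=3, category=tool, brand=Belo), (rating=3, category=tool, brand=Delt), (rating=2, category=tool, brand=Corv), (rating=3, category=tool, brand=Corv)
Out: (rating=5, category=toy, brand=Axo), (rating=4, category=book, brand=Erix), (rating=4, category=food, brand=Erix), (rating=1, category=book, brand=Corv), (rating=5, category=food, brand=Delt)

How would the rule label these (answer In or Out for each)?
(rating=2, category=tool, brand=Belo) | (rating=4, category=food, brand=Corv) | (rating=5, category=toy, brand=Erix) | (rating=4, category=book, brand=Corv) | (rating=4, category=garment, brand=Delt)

Every 'In' example satisfies: category is tool. None of the 'Out' examples do.
(rating=2, category=tool, brand=Belo) — category is tool, hence In. (rating=4, category=food, brand=Corv) — category is food, hence Out. (rating=5, category=toy, brand=Erix) — category is toy, hence Out. (rating=4, category=book, brand=Corv) — category is book, hence Out. (rating=4, category=garment, brand=Delt) — category is garment, hence Out.

In, Out, Out, Out, Out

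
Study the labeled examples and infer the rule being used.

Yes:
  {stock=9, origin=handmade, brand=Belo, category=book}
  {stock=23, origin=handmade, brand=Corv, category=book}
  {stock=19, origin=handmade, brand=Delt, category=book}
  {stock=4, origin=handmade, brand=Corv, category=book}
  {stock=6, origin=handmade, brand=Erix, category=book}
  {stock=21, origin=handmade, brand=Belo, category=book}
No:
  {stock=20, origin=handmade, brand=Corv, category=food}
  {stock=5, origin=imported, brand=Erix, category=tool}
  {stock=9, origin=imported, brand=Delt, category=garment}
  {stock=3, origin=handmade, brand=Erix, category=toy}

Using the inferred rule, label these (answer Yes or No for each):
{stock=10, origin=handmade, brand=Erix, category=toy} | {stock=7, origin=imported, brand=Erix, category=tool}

No, No

The simplest hypothesis consistent with all the labels is: category is book.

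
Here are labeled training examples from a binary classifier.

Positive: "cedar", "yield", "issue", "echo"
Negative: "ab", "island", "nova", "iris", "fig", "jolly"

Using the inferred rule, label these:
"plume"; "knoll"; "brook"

A rule that fits every label: contains 'e' — true of each 'Positive' example, false of each 'Negative' one.
"plume" — has 'e', hence Positive. "knoll" — no 'e', hence Negative. "brook" — no 'e', hence Negative.

Positive, Negative, Negative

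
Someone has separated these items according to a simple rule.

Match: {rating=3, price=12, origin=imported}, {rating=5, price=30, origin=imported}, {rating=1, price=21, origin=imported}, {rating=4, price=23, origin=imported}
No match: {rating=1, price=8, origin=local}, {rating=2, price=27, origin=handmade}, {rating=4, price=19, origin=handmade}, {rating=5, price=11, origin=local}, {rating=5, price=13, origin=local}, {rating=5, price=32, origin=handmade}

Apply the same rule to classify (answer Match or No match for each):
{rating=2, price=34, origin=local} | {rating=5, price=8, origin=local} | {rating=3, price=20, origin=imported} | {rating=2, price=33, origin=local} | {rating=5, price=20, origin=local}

Looking at the examples, the only property every 'Match' case has and every 'No match' case lacks is: origin is imported.
{rating=2, price=34, origin=local}: origin is local, fails this test → No match.
{rating=5, price=8, origin=local}: origin is local, fails this test → No match.
{rating=3, price=20, origin=imported}: origin is imported, has this property → Match.
{rating=2, price=33, origin=local}: origin is local, fails this test → No match.
{rating=5, price=20, origin=local}: origin is local, fails this test → No match.

No match, No match, Match, No match, No match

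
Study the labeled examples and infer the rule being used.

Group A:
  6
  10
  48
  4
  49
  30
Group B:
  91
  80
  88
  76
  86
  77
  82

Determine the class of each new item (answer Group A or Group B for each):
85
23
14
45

The rule appears to be: at most 49.
85: Group B (85 > 49). 23: Group A (23 ≤ 49). 14: Group A (14 ≤ 49). 45: Group A (45 ≤ 49).

Group B, Group A, Group A, Group A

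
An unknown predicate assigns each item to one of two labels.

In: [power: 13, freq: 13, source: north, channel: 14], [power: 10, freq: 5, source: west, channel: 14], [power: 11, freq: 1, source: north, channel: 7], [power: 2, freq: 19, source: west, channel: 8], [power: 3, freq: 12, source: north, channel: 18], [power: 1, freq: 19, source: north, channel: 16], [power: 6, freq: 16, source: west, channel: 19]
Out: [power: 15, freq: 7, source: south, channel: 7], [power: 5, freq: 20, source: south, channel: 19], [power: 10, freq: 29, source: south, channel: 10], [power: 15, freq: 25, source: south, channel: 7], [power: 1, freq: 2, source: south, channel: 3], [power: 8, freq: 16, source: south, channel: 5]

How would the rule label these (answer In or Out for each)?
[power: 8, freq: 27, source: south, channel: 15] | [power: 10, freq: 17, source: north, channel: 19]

Checking candidate rules against both groups, what survives is: source is not south.

Out, In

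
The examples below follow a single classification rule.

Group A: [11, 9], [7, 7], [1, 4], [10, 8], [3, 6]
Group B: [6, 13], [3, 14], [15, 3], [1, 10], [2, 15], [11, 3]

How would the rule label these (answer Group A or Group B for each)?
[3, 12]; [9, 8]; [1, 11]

Group B, Group A, Group B

The simplest hypothesis consistent with all the labels is: |first − second| ≤ 3.
Group B: [3, 12], since |3−12| = 9.
Group A: [9, 8], since |9−8| = 1.
Group B: [1, 11], since |1−11| = 10.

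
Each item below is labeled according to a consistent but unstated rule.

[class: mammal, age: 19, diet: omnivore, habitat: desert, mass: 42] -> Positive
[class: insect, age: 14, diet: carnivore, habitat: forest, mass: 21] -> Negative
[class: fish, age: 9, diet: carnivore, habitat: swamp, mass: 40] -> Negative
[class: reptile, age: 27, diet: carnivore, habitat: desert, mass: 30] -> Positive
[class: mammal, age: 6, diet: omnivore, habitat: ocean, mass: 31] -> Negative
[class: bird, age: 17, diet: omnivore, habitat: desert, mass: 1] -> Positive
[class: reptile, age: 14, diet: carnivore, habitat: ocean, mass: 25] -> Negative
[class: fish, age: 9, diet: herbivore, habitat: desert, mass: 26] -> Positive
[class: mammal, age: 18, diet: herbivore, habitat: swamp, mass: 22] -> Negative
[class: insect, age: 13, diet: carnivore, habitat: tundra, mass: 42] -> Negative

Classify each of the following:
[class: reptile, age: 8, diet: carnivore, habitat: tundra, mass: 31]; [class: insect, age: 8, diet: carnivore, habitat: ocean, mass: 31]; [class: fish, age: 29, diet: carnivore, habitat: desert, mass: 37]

Negative, Negative, Positive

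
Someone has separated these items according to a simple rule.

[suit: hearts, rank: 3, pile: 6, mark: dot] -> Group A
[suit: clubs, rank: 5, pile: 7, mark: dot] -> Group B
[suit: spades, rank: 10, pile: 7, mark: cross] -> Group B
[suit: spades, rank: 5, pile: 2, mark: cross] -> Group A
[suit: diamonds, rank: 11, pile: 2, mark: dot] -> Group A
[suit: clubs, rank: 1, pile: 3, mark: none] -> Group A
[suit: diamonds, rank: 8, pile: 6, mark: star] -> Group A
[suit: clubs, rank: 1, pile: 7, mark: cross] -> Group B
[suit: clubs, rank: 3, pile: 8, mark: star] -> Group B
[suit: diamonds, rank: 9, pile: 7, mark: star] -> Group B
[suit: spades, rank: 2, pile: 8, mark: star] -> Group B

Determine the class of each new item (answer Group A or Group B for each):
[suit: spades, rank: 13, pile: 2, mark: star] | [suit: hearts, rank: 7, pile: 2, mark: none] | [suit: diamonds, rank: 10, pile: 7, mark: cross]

Group A, Group A, Group B

The common property of the 'Group A' items is: pile ≤ 6. No 'Group B' item has it.
[suit: spades, rank: 13, pile: 2, mark: star]: pile = 2 — satisfies this, so Group A. [suit: hearts, rank: 7, pile: 2, mark: none]: pile = 2 — satisfies this, so Group A. [suit: diamonds, rank: 10, pile: 7, mark: cross]: pile = 7 — fails this test, so Group B.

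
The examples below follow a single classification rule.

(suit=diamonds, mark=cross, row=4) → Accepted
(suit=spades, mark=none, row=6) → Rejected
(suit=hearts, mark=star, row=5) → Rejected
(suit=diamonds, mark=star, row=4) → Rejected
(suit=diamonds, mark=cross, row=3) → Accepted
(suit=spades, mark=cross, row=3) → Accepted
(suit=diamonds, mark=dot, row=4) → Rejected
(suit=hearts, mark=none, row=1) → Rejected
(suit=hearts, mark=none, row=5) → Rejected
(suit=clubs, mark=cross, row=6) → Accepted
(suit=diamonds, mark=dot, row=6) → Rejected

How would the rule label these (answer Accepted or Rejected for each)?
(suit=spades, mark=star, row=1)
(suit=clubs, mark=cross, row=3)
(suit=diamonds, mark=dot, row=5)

The common property of the 'Accepted' items is: mark is cross. No 'Rejected' item has it.
(suit=spades, mark=star, row=1): mark is star — fails the rule, so Rejected. (suit=clubs, mark=cross, row=3): mark is cross — qualifies, so Accepted. (suit=diamonds, mark=dot, row=5): mark is dot — fails the rule, so Rejected.

Rejected, Accepted, Rejected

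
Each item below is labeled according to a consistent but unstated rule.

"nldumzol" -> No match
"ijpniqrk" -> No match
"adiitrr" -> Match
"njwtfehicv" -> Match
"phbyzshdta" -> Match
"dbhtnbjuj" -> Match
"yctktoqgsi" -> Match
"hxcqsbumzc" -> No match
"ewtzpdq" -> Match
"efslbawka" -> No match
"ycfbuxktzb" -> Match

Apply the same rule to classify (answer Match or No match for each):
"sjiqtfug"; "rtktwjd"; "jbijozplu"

Match, Match, No match

The classifier is using: contains 't'.
"sjiqtfug" — has 't', hence Match.
"rtktwjd" — has 't', hence Match.
"jbijozplu" — no 't', hence No match.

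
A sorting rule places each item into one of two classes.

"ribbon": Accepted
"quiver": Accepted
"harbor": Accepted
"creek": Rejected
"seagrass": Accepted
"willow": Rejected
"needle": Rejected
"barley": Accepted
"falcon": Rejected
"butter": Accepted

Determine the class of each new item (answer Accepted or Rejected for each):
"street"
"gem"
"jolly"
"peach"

Accepted, Rejected, Rejected, Rejected

Rule: even length AND contains 'r'. This holds for each 'Accepted' example and fails for each 'Rejected' one.
Accepted: "street", since length 6, has 'r'.
Rejected: "gem", since length 3, no 'r'.
Rejected: "jolly", since length 5, no 'r'.
Rejected: "peach", since length 5, no 'r'.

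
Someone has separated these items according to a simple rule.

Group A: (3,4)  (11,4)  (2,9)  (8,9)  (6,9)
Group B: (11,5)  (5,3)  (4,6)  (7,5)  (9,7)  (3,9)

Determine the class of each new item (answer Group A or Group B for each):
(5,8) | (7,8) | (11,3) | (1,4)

One predicate separates the groups cleanly: sum is odd.
(5,8): 5+8 = 13 — fits, so Group A. (7,8): 7+8 = 15 — fits, so Group A. (11,3): 11+3 = 14 — fails the rule, so Group B. (1,4): 1+4 = 5 — fits, so Group A.

Group A, Group A, Group B, Group A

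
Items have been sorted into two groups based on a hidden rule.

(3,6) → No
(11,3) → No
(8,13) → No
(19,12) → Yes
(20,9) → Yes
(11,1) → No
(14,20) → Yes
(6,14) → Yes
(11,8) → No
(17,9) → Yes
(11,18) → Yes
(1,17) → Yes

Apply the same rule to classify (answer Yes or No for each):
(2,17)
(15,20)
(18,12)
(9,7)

Yes, Yes, Yes, No

The classifier is using: max ≥ 14.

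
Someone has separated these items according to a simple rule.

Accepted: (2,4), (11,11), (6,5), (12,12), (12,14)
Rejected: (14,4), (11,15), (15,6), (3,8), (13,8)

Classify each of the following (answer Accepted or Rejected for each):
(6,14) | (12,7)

Rejected, Rejected

The classifier is using: |first − second| ≤ 2.
(6,14) → |6−14| = 8 → Rejected.
(12,7) → |12−7| = 5 → Rejected.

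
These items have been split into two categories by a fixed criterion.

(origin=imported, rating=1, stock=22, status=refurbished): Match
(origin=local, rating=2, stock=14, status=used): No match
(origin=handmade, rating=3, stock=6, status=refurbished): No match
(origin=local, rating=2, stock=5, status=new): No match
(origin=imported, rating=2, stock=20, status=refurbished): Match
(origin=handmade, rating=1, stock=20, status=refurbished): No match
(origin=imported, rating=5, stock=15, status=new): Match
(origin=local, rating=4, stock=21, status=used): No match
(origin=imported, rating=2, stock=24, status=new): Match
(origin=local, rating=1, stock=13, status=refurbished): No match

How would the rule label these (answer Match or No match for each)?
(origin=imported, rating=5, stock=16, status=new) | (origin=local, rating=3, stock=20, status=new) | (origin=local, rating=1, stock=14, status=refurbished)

The distinguishing property — origin is imported — holds for all the 'Match' cases and none of the 'No match' cases.

Match, No match, No match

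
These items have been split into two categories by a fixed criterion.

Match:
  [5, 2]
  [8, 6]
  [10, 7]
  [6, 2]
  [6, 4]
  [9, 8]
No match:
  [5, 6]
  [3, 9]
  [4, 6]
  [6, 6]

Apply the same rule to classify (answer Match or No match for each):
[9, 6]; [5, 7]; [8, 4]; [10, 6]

The common property of the 'Match' items is: first > second. No 'No match' item has it.
[9, 6] — 9 > 6, hence Match. [5, 7] — 5 < 7, hence No match. [8, 4] — 8 > 4, hence Match. [10, 6] — 10 > 6, hence Match.

Match, No match, Match, Match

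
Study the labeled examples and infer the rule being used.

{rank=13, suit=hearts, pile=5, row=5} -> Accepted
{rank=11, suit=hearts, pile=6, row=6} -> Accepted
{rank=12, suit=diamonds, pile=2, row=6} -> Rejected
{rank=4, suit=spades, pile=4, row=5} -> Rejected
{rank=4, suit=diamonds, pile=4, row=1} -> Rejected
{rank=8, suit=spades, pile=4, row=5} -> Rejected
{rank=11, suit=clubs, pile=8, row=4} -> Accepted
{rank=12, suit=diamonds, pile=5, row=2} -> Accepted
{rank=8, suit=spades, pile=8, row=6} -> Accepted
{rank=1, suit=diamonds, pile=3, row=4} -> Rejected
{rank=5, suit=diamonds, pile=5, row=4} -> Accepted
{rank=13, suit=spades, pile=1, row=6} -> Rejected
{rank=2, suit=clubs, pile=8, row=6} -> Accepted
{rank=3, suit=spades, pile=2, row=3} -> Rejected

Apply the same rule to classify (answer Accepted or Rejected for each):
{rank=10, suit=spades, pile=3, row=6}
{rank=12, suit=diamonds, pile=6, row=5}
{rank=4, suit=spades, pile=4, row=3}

Rejected, Accepted, Rejected

All 'Accepted' examples share one property — pile ≥ 5 — and every 'Rejected' example lacks it.
{rank=10, suit=spades, pile=3, row=6}: Rejected (pile = 3). {rank=12, suit=diamonds, pile=6, row=5}: Accepted (pile = 6). {rank=4, suit=spades, pile=4, row=3}: Rejected (pile = 4).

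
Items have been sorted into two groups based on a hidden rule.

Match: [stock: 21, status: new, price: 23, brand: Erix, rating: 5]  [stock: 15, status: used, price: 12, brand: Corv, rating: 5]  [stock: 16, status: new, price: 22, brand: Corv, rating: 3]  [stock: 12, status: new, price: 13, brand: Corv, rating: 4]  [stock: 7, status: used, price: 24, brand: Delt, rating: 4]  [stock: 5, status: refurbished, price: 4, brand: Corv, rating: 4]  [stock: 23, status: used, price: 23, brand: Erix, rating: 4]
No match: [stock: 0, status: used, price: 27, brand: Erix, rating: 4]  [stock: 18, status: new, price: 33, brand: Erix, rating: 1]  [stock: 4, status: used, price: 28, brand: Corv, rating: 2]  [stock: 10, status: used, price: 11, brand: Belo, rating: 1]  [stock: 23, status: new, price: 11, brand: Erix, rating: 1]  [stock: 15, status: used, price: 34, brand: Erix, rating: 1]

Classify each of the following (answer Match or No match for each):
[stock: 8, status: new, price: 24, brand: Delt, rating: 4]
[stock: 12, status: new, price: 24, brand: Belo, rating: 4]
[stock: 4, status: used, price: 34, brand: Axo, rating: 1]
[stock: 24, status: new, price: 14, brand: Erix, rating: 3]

Match, Match, No match, Match

Every 'Match' example satisfies: rating ≥ 2 AND stock ≥ 5. None of the 'No match' examples do.
[stock: 8, status: new, price: 24, brand: Delt, rating: 4] — rating = 4, stock = 8, hence Match. [stock: 12, status: new, price: 24, brand: Belo, rating: 4] — rating = 4, stock = 12, hence Match. [stock: 4, status: used, price: 34, brand: Axo, rating: 1] — rating = 1, stock = 4, hence No match. [stock: 24, status: new, price: 14, brand: Erix, rating: 3] — rating = 3, stock = 24, hence Match.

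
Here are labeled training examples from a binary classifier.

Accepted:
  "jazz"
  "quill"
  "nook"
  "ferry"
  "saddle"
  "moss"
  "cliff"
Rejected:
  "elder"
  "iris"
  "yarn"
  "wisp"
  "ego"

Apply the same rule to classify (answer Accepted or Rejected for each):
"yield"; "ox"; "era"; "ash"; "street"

The classifier is using: has a double letter.

Rejected, Rejected, Rejected, Rejected, Accepted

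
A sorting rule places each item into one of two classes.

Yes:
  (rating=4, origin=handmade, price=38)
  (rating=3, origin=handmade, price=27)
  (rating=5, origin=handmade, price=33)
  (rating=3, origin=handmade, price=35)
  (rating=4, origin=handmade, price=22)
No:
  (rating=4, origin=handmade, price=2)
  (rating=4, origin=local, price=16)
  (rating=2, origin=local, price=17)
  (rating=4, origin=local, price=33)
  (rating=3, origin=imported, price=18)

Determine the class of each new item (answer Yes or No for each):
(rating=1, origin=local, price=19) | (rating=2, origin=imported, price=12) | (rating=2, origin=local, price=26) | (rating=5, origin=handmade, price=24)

Every 'Yes' example satisfies: origin is handmade AND price ≥ 16. None of the 'No' examples do.

No, No, No, Yes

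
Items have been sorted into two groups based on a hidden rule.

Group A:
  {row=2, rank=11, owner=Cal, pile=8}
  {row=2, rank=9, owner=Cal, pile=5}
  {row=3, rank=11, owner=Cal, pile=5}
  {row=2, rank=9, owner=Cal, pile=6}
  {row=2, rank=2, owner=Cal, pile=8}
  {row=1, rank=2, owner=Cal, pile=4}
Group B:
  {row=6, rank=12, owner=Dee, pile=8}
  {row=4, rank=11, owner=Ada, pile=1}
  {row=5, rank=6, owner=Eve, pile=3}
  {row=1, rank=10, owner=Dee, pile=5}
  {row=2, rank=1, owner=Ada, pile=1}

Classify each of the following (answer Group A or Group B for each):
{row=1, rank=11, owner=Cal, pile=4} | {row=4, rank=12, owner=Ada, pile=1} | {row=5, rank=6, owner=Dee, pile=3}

Group A, Group B, Group B

'Group A' ⟺ owner is Cal.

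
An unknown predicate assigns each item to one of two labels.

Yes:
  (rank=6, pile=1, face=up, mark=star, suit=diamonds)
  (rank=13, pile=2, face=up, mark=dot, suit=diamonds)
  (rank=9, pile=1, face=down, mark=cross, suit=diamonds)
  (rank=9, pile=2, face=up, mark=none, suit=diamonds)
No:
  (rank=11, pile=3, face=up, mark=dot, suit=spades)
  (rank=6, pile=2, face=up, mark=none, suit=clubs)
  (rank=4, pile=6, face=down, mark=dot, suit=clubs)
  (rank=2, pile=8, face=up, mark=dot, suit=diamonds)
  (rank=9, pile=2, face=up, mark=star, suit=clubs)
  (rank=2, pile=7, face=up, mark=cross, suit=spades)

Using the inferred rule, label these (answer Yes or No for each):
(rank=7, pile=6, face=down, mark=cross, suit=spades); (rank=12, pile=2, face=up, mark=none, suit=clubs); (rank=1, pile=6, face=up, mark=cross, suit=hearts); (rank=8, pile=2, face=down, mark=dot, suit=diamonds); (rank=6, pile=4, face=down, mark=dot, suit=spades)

The distinguishing property — suit is diamonds AND pile ≤ 2 — holds for all the 'Yes' cases and none of the 'No' cases.
(rank=7, pile=6, face=down, mark=cross, suit=spades): suit is spades, pile = 6 — does not pass, so No.
(rank=12, pile=2, face=up, mark=none, suit=clubs): suit is clubs, pile = 2 — does not pass, so No.
(rank=1, pile=6, face=up, mark=cross, suit=hearts): suit is hearts, pile = 6 — does not pass, so No.
(rank=8, pile=2, face=down, mark=dot, suit=diamonds): suit is diamonds, pile = 2 — qualifies, so Yes.
(rank=6, pile=4, face=down, mark=dot, suit=spades): suit is spades, pile = 4 — does not pass, so No.

No, No, No, Yes, No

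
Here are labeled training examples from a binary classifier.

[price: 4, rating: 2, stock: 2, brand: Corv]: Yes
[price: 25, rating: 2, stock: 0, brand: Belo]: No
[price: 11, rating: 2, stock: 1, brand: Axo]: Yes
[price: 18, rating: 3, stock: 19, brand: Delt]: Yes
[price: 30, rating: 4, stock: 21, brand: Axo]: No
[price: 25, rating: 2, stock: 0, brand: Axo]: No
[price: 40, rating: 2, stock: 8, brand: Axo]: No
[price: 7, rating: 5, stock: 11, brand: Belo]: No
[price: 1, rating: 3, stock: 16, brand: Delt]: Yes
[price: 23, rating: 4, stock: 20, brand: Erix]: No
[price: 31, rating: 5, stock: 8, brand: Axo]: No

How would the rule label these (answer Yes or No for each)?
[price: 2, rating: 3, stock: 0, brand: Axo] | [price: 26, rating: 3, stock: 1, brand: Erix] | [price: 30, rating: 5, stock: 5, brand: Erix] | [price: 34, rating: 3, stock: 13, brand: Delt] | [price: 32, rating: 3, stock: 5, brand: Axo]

All 'Yes' examples share one property — price ≤ 18 AND rating ≤ 3 — and every 'No' example lacks it.

Yes, No, No, No, No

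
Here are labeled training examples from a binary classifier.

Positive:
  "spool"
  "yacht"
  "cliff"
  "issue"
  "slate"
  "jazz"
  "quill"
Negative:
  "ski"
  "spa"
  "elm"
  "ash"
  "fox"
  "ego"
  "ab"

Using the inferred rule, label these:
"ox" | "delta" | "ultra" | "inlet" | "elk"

Negative, Positive, Positive, Positive, Negative

One predicate separates the groups cleanly: length ≥ 4.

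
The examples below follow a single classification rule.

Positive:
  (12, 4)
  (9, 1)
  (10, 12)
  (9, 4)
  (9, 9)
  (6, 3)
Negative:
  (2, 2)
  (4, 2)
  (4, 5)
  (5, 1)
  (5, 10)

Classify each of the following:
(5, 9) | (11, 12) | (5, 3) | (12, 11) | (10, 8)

Negative, Positive, Negative, Positive, Positive

One predicate separates the groups cleanly: first ≥ 6.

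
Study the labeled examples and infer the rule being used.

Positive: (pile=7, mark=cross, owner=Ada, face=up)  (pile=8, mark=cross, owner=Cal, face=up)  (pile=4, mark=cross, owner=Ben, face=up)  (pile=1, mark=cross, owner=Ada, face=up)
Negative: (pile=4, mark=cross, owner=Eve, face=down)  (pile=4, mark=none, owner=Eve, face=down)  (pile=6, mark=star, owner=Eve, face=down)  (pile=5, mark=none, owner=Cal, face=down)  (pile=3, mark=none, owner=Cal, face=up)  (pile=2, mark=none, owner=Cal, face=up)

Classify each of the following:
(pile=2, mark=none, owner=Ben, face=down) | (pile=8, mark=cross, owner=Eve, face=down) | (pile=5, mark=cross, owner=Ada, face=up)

The distinguishing property — mark is cross AND face is up — holds for all the 'Positive' cases and none of the 'Negative' cases.
(pile=2, mark=none, owner=Ben, face=down) — mark is none, face is down, hence Negative.
(pile=8, mark=cross, owner=Eve, face=down) — mark is cross, face is down, hence Negative.
(pile=5, mark=cross, owner=Ada, face=up) — mark is cross, face is up, hence Positive.

Negative, Negative, Positive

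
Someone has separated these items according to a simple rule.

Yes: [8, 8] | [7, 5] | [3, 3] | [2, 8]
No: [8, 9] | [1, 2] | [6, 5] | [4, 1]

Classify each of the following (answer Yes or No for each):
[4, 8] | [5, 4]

Yes, No

All 'Yes' examples share one property — sum is even — and every 'No' example lacks it.
Yes: [4, 8], since 4+8 = 12.
No: [5, 4], since 5+4 = 9.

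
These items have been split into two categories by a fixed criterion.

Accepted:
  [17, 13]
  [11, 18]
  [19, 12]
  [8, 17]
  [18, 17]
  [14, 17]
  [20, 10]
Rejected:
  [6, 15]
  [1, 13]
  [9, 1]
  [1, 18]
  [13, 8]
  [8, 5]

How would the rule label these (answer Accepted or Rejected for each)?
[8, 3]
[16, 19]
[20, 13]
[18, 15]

Rejected, Accepted, Accepted, Accepted

'Accepted' ⟺ sum ≥ 25.
[8, 3]: Rejected (8+3 = 11).
[16, 19]: Accepted (16+19 = 35).
[20, 13]: Accepted (20+13 = 33).
[18, 15]: Accepted (18+15 = 33).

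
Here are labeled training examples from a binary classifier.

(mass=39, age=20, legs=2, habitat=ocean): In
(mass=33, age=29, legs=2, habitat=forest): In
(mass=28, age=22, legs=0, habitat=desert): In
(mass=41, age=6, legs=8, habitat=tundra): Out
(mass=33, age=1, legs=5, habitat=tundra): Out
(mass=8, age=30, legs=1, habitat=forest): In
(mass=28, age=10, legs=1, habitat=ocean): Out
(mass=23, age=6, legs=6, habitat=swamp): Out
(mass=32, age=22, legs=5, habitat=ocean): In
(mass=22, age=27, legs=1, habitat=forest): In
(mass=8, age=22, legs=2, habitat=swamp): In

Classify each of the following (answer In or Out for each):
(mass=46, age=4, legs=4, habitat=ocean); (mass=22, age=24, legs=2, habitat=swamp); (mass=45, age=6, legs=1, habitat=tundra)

Out, In, Out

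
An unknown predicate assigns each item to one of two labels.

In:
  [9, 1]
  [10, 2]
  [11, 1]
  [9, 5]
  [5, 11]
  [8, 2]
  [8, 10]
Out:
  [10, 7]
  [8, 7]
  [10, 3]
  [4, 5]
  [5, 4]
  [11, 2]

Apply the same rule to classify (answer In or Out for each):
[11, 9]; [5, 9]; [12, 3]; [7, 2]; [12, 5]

The distinguishing property — sum is even — holds for all the 'In' cases and none of the 'Out' cases.
In: [11, 9], since 11+9 = 20. In: [5, 9], since 5+9 = 14. Out: [12, 3], since 12+3 = 15. Out: [7, 2], since 7+2 = 9. Out: [12, 5], since 12+5 = 17.

In, In, Out, Out, Out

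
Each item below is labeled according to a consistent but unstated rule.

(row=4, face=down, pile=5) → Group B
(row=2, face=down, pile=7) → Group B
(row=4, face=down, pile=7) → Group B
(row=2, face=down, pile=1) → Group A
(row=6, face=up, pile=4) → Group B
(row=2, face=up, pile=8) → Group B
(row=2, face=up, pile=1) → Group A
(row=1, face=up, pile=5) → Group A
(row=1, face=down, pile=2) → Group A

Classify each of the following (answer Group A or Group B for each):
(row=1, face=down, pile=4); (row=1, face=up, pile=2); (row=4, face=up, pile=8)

Group A, Group A, Group B

The common property of the 'Group A' items is: row ≤ 2 AND pile ≤ 5. No 'Group B' item has it.
(row=1, face=down, pile=4): row = 1, pile = 4 — satisfies this, so Group A.
(row=1, face=up, pile=2): row = 1, pile = 2 — satisfies this, so Group A.
(row=4, face=up, pile=8): row = 4, pile = 8 — doesn't qualify, so Group B.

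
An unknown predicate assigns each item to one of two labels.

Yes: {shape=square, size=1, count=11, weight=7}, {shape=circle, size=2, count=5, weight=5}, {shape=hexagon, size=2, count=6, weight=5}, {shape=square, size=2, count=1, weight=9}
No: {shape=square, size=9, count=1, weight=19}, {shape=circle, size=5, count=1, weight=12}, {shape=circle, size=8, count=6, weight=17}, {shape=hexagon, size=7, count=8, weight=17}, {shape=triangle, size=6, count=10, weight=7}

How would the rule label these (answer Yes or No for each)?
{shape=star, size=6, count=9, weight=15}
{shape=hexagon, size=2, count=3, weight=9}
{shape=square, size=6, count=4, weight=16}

The distinguishing property — size ≤ 2 — holds for all the 'Yes' cases and none of the 'No' cases.

No, Yes, No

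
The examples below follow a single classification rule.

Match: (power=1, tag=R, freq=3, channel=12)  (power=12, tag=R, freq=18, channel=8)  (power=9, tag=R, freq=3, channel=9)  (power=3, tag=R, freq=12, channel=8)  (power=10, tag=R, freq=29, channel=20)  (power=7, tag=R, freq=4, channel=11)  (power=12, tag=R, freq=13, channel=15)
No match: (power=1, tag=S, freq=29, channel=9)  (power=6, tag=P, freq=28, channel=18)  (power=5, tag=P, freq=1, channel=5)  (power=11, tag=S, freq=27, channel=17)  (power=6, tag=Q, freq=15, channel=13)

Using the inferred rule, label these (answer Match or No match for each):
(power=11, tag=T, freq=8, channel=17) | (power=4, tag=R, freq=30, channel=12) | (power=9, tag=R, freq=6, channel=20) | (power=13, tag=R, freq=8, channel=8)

No match, Match, Match, Match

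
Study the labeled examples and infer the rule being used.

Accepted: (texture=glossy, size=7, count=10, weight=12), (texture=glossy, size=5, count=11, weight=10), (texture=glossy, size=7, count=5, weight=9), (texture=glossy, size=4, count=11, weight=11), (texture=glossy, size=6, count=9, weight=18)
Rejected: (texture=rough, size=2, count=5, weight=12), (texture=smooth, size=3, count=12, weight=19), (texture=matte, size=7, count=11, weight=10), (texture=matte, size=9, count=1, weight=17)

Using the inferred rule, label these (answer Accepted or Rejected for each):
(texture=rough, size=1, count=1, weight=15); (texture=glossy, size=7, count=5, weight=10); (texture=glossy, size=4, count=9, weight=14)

The rule appears to be: texture is glossy.

Rejected, Accepted, Accepted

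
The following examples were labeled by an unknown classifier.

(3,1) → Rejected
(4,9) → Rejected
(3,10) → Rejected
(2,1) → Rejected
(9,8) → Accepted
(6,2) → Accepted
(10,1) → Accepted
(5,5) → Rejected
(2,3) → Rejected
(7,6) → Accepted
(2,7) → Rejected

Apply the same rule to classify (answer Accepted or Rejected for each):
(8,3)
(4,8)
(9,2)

Accepted, Rejected, Accepted

Every 'Accepted' example satisfies: first ≥ 6. None of the 'Rejected' examples do.
Accepted: (8,3), since first 8.
Rejected: (4,8), since first 4.
Accepted: (9,2), since first 9.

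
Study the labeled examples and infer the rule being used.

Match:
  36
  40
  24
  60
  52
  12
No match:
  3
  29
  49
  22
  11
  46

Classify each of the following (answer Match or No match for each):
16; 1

Match, No match

The common property of the 'Match' items is: multiple of 4. No 'No match' item has it.
16: 16 = 4·4, satisfies this → Match. 1: 1 = 4·0 + 1, does not pass → No match.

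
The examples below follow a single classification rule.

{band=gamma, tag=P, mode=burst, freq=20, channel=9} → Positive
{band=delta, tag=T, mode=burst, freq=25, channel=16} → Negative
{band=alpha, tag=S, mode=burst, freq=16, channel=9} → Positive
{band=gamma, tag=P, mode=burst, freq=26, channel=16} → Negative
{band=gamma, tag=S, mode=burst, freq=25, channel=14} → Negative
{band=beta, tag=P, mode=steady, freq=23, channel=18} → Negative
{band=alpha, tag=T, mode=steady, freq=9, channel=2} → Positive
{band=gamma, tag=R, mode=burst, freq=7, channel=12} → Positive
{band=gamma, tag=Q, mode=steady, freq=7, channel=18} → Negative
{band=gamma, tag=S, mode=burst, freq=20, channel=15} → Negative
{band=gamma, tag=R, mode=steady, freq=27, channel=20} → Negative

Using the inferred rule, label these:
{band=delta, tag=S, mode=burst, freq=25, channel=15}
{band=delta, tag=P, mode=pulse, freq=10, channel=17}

Negative, Negative

The simplest hypothesis consistent with all the labels is: channel ≤ 12.
{band=delta, tag=S, mode=burst, freq=25, channel=15} — channel = 15, hence Negative.
{band=delta, tag=P, mode=pulse, freq=10, channel=17} — channel = 17, hence Negative.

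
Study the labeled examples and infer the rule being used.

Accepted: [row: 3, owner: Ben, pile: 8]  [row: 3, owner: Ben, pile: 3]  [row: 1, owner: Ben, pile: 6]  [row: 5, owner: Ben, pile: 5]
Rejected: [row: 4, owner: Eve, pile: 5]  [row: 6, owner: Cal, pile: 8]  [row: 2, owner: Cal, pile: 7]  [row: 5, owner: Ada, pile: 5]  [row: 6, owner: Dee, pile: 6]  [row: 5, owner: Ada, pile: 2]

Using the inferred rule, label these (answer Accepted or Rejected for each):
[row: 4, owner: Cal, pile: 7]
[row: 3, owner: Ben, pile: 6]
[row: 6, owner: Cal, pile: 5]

Rejected, Accepted, Rejected

The rule appears to be: owner is Ben.
[row: 4, owner: Cal, pile: 7]: owner is Cal, doesn't match → Rejected. [row: 3, owner: Ben, pile: 6]: owner is Ben, checks out → Accepted. [row: 6, owner: Cal, pile: 5]: owner is Cal, doesn't match → Rejected.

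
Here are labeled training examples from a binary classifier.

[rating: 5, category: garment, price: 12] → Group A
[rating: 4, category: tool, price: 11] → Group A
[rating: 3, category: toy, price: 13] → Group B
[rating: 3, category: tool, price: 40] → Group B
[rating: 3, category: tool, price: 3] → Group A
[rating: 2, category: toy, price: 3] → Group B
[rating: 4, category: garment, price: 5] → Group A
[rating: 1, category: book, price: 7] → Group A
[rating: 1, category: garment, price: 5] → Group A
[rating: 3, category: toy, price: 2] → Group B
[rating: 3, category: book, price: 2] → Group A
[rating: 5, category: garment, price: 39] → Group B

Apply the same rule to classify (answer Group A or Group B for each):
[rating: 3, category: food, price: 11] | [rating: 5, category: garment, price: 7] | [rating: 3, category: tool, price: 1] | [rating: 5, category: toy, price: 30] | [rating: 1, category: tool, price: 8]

Rule: category is not toy AND price ≤ 12. This holds for each 'Group A' example and fails for each 'Group B' one.

Group A, Group A, Group A, Group B, Group A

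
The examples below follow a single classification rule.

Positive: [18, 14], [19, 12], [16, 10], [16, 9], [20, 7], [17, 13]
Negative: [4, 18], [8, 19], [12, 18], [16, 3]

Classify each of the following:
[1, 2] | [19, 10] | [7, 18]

The common property of the 'Positive' items is: first > second AND sum ≥ 22. No 'Negative' item has it.
Negative: [1, 2], since 1 < 2, 1+2 = 3.
Positive: [19, 10], since 19 > 10, 19+10 = 29.
Negative: [7, 18], since 7 < 18, 7+18 = 25.

Negative, Positive, Negative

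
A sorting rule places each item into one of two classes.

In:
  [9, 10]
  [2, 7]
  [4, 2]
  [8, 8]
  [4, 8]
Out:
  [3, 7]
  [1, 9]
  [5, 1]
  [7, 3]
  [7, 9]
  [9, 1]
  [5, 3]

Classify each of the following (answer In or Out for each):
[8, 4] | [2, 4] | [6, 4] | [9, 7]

The common property of the 'In' items is: product is even. No 'Out' item has it.
[8, 4]: 8·4 = 32, fits → In.
[2, 4]: 2·4 = 8, fits → In.
[6, 4]: 6·4 = 24, fits → In.
[9, 7]: 9·7 = 63, doesn't match → Out.

In, In, In, Out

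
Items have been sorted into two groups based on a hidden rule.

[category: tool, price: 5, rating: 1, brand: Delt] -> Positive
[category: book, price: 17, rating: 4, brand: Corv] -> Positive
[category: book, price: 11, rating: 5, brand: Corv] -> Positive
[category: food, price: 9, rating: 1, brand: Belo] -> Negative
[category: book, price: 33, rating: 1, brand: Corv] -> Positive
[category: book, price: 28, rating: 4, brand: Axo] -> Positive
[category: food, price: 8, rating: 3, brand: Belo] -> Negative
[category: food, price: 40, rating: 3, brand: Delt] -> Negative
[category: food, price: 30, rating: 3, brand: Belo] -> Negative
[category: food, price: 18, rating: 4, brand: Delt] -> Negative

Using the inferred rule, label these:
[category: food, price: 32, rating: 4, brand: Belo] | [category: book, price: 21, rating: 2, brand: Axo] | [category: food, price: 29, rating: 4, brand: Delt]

'Positive' ⟺ category is not food.
[category: food, price: 32, rating: 4, brand: Belo] → category is food → Negative.
[category: book, price: 21, rating: 2, brand: Axo] → category is book → Positive.
[category: food, price: 29, rating: 4, brand: Delt] → category is food → Negative.

Negative, Positive, Negative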